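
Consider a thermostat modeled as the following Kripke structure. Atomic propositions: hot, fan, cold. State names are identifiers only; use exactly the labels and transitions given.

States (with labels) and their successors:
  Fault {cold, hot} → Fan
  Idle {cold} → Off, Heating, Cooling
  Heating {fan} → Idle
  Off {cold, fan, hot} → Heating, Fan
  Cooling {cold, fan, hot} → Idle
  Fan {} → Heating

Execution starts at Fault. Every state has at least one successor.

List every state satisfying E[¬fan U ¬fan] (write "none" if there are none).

{Fault, Idle, Fan}

States satisfying ¬fan: {Fault, Idle, Fan}.
States satisfying E[¬fan U ¬fan]: {Fault, Idle, Fan}.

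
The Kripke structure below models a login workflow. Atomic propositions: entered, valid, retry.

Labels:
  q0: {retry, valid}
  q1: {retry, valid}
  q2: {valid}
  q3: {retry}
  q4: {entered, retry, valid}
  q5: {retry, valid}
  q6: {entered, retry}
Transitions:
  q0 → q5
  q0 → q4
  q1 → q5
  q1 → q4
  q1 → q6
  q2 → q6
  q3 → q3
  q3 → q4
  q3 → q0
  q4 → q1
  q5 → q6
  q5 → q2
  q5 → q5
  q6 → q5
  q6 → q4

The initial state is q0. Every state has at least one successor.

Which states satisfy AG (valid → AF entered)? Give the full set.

States satisfying valid → AF entered: {q2, q3, q4, q6}.
States satisfying AG (valid → AF entered): ∅.

none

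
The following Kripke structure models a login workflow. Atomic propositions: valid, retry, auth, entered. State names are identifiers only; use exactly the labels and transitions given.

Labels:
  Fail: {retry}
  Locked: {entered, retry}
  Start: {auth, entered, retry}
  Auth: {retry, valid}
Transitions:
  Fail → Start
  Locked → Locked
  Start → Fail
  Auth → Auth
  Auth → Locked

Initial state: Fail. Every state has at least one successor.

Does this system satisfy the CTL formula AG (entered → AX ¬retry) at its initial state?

No

States satisfying entered → AX ¬retry: {Fail, Auth}.
States satisfying AG (entered → AX ¬retry): ∅.
Start is reachable from Fail and violates entered → AX ¬retry, so AG fails at Fail.
Fail ∉ Sat(AG (entered → AX ¬retry)).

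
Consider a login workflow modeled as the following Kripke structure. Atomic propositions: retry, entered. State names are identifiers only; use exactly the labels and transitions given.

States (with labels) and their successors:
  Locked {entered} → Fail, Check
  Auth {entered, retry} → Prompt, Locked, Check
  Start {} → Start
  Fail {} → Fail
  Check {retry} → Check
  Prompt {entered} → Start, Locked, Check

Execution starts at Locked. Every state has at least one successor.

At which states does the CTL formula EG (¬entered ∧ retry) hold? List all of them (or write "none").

{Check}

States satisfying ¬entered ∧ retry: {Check}.
States satisfying EG (¬entered ∧ retry): {Check}.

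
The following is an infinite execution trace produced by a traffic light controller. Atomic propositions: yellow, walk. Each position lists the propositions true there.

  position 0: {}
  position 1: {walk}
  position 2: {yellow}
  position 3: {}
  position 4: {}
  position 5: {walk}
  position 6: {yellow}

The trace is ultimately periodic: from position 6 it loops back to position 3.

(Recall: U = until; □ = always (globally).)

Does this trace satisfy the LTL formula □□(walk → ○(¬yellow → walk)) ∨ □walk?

□(walk → ○(¬yellow → walk)) holds at every position 0..6, and those are all positions ever visited, so □□(walk → ○(¬yellow → walk)) holds.
walk must hold at every position from 0 onward. It fails at position 0, so □walk is false.
At position 0: □□(walk → ○(¬yellow → walk)) is true; □walk is false; so □□(walk → ○(¬yellow → walk)) ∨ □walk is true.

Holds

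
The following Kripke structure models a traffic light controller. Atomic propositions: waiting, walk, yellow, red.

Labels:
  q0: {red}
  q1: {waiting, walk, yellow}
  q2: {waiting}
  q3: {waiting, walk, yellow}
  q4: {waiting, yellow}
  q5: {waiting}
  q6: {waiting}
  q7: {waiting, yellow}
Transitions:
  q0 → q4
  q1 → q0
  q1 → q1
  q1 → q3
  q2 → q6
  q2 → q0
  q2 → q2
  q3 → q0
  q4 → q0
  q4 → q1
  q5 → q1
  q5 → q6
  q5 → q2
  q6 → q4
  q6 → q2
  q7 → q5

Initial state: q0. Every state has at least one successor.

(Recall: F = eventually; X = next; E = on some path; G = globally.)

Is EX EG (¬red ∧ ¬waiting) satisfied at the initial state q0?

States satisfying EG (¬red ∧ ¬waiting): ∅.
States satisfying EX EG (¬red ∧ ¬waiting): ∅.
No suitable path/successor from q0 witnesses the formula.
q0 ∉ Sat(EX EG (¬red ∧ ¬waiting)).

No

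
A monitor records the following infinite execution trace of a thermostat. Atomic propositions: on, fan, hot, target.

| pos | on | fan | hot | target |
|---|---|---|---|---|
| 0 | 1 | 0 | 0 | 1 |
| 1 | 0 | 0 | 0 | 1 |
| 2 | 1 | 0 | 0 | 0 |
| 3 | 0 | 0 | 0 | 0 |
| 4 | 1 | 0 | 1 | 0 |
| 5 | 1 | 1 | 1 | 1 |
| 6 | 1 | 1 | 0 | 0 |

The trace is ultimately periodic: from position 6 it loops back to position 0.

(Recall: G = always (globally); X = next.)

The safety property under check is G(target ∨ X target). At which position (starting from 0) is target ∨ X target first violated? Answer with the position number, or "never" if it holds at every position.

Check target ∨ X target at each position in order: 0 ✓, 1 ✓.
At position 2 the labels are {on} and the next position 3 has {}, so target ∨ X target is false there. This is the first violation.

2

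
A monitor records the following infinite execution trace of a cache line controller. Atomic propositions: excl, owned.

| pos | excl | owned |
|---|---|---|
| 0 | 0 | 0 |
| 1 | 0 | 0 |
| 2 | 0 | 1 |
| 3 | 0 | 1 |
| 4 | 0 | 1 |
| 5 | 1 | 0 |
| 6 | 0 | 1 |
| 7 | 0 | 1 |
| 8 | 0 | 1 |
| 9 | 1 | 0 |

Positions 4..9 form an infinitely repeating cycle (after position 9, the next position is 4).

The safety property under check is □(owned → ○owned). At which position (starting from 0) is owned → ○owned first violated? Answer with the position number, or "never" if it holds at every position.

4

Check owned → ○owned at each position in order: 0 ✓, 1 ✓, 2 ✓, 3 ✓.
At position 4 the labels are {owned} and the next position 5 has {excl}, so owned → ○owned is false there. This is the first violation.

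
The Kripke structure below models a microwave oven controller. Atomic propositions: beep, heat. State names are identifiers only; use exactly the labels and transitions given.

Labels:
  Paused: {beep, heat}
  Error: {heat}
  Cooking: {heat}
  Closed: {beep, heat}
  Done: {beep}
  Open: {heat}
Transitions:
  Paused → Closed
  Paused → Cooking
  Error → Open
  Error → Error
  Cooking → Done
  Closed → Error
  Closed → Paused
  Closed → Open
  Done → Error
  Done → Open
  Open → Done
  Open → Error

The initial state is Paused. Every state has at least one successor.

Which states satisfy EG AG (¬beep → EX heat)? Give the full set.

{Error, Done, Open}

States satisfying AG (¬beep → EX heat): {Error, Done, Open}.
States satisfying EG AG (¬beep → EX heat): {Error, Done, Open}.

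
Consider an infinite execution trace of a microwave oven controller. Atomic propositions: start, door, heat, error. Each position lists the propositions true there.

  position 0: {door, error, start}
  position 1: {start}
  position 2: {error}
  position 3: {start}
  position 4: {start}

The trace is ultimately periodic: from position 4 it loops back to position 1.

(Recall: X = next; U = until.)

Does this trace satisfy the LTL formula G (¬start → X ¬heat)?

Holds

¬start → X ¬heat holds at every position 0..4, and those are all positions ever visited, so G (¬start → X ¬heat) holds.
Positions where ¬start holds: 2.
Check X ¬heat at each: 2→ok.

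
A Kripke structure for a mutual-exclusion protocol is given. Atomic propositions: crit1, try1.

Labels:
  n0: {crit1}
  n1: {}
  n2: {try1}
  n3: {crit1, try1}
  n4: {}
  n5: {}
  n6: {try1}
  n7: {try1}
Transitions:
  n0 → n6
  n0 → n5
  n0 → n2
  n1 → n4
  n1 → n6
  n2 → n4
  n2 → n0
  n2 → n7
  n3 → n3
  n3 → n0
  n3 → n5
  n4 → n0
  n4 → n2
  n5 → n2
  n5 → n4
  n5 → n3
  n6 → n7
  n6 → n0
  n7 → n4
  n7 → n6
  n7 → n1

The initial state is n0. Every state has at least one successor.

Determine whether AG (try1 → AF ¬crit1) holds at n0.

States satisfying try1 → AF ¬crit1: {n0, n1, n2, n4, n5, n6, n7}.
States satisfying AG (try1 → AF ¬crit1): ∅.
n3 is reachable from n0 and violates try1 → AF ¬crit1, so AG fails at n0.
n0 ∉ Sat(AG (try1 → AF ¬crit1)).

No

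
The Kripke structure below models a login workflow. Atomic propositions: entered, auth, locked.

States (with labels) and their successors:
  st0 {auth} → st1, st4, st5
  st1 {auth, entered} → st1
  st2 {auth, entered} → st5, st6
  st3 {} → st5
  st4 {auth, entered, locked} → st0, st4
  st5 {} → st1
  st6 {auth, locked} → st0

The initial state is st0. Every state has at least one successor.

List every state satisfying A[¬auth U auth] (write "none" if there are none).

{st0, st1, st2, st3, st4, st5, st6}

States satisfying ¬auth: {st3, st5}.
States satisfying auth: {st0, st1, st2, st4, st6}.
States satisfying A[¬auth U auth]: {st0, st1, st2, st3, st4, st5, st6}.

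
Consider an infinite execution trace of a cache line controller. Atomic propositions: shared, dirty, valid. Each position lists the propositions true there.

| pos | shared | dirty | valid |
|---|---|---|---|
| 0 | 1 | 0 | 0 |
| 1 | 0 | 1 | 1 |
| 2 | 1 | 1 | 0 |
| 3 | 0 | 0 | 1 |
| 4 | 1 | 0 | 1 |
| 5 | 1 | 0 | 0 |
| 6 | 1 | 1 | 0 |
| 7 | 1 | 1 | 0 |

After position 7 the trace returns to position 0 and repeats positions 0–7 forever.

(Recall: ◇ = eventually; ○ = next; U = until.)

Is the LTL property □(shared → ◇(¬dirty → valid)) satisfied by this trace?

shared → ◇(¬dirty → valid) holds at every position 0..7, and those are all positions ever visited, so □(shared → ◇(¬dirty → valid)) holds.
Positions where shared holds: 0, 2, 4, 5, 6, 7.
Check ◇(¬dirty → valid) at each: 0→ok, 2→ok, 4→ok, 5→ok, 6→ok, 7→ok.

Satisfied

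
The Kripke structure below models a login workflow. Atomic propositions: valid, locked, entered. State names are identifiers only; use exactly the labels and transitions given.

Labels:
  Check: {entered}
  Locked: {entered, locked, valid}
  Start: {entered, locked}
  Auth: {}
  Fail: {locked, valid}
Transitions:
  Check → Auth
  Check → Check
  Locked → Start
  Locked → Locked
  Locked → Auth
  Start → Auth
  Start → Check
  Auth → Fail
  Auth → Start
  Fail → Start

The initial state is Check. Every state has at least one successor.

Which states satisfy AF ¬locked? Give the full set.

{Check, Start, Auth, Fail}

States satisfying ¬locked: {Check, Auth}.
States satisfying AF ¬locked: {Check, Start, Auth, Fail}.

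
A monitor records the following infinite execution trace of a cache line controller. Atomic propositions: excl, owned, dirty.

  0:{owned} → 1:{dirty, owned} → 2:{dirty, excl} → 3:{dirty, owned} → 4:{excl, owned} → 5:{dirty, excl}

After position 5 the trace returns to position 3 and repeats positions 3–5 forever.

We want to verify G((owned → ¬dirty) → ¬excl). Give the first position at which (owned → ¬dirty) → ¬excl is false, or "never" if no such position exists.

2

Check (owned → ¬dirty) → ¬excl at each position in order: 0 ✓, 1 ✓.
At position 2 the labels are {dirty, excl}, so (owned → ¬dirty) → ¬excl is false there. This is the first violation.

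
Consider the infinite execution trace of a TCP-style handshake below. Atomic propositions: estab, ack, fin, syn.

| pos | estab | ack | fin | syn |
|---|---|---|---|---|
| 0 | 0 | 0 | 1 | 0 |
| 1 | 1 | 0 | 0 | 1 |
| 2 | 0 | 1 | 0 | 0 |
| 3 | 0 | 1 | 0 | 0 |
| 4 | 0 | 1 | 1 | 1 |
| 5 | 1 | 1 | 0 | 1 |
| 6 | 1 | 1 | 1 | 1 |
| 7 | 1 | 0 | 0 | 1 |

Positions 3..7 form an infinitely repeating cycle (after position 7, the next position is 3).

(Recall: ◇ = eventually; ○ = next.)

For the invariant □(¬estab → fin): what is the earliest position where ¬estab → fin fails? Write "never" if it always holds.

Check ¬estab → fin at each position in order: 0 ✓, 1 ✓.
At position 2 the labels are {ack}, so ¬estab → fin is false there. This is the first violation.

2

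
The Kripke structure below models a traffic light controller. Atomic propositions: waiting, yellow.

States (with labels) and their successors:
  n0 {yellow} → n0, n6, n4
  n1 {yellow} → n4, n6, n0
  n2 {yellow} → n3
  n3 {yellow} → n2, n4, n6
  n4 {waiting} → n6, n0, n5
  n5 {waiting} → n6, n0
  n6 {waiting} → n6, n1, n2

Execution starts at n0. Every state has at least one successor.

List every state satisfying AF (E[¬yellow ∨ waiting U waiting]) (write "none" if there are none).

{n4, n5, n6}

States satisfying E[¬yellow ∨ waiting U waiting]: {n4, n5, n6}.
States satisfying AF (E[¬yellow ∨ waiting U waiting]): {n4, n5, n6}.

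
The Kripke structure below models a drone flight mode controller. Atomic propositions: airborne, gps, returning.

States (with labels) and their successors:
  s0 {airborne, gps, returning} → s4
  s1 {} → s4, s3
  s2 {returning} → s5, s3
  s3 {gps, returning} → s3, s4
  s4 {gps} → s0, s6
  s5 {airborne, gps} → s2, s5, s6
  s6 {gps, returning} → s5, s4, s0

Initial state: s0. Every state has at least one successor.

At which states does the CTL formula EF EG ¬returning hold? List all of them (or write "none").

{s0, s1, s2, s3, s4, s5, s6}

States satisfying EG ¬returning: {s5}.
States satisfying EF EG ¬returning: {s0, s1, s2, s3, s4, s5, s6}.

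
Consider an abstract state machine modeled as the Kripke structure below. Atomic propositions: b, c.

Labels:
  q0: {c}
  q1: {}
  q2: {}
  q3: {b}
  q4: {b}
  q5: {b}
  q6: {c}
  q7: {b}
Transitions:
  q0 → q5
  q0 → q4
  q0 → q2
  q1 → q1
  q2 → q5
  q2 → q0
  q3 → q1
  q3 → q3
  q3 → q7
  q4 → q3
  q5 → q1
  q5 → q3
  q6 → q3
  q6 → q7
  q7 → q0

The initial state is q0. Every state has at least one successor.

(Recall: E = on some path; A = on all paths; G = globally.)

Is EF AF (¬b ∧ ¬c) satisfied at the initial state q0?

States satisfying AF (¬b ∧ ¬c): {q1, q2}.
States satisfying EF AF (¬b ∧ ¬c): {q0, q1, q2, q3, q4, q5, q6, q7}.
Some path from q0 reaches a state where AF (¬b ∧ ¬c) holds.
q0 ∈ Sat(EF AF (¬b ∧ ¬c)).

Holds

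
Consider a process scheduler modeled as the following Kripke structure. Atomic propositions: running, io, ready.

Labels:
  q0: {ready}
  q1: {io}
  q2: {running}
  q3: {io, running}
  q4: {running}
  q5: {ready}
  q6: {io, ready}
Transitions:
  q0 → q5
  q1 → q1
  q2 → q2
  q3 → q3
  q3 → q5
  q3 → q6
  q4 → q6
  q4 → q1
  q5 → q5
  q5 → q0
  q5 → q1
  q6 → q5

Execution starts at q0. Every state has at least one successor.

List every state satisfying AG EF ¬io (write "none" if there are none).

States satisfying EF ¬io: {q0, q2, q3, q4, q5, q6}.
States satisfying AG EF ¬io: {q2}.

{q2}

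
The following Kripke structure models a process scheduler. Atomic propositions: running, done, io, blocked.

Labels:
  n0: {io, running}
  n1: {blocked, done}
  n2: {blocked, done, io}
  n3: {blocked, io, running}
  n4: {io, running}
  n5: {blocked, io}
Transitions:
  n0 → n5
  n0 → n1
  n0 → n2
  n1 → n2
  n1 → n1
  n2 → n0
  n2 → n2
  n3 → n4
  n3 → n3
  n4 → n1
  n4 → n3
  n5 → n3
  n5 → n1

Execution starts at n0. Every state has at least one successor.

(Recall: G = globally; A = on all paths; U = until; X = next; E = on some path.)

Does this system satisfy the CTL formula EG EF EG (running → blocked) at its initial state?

States satisfying EF EG (running → blocked): {n0, n1, n2, n3, n4, n5}.
States satisfying EG EF EG (running → blocked): {n0, n1, n2, n3, n4, n5}.
n0 ∈ Sat(EG EF EG (running → blocked)).

Yes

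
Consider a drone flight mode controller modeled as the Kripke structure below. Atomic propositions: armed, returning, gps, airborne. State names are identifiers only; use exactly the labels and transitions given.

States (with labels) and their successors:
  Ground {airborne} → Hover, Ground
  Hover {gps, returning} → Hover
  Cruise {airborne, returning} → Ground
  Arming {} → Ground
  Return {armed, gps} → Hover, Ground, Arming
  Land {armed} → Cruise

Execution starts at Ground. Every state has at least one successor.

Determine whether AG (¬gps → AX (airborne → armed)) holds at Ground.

States satisfying ¬gps → AX (airborne → armed): {Hover, Return}.
States satisfying AG (¬gps → AX (airborne → armed)): {Hover}.
Ground is reachable from Ground and violates ¬gps → AX (airborne → armed), so AG fails at Ground.
Ground ∉ Sat(AG (¬gps → AX (airborne → armed))).

Violated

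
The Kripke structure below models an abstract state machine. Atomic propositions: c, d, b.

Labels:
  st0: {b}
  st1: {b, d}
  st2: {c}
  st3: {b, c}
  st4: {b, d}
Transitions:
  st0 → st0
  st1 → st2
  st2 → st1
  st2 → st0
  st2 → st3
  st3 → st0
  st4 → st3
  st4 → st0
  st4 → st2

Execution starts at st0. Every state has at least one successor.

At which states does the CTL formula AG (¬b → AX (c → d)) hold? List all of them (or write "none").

States satisfying ¬b → AX (c → d): {st0, st1, st3, st4}.
States satisfying AG (¬b → AX (c → d)): {st0, st3}.

{st0, st3}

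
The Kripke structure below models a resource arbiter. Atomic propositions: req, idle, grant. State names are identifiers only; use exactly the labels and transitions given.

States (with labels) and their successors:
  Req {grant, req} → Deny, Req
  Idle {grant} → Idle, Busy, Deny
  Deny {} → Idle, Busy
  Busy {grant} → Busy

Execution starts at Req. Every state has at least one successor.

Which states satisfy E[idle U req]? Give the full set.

States satisfying idle: ∅.
States satisfying req: {Req}.
States satisfying E[idle U req]: {Req}.

{Req}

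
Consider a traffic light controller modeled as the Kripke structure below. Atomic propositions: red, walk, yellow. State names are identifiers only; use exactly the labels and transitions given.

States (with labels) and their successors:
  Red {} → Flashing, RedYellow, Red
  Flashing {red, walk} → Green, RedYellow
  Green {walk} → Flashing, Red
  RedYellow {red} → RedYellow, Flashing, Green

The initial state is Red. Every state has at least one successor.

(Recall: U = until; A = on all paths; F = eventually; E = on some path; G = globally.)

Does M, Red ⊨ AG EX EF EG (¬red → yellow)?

States satisfying EX EF EG (¬red → yellow): {Red, Flashing, Green, RedYellow}.
States satisfying AG EX EF EG (¬red → yellow): {Red, Flashing, Green, RedYellow}.
Every state reachable from Red satisfies EX EF EG (¬red → yellow).
Red ∈ Sat(AG EX EF EG (¬red → yellow)).

Holds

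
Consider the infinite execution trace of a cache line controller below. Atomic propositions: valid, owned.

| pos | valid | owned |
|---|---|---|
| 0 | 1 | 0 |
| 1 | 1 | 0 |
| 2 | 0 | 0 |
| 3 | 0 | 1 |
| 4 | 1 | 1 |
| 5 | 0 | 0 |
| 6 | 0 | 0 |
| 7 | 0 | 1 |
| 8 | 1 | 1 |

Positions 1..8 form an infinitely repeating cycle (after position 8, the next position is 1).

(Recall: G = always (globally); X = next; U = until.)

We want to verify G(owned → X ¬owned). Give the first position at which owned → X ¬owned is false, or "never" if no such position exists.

3

Check owned → X ¬owned at each position in order: 0 ✓, 1 ✓, 2 ✓.
At position 3 the labels are {owned} and the next position 4 has {owned, valid}, so owned → X ¬owned is false there. This is the first violation.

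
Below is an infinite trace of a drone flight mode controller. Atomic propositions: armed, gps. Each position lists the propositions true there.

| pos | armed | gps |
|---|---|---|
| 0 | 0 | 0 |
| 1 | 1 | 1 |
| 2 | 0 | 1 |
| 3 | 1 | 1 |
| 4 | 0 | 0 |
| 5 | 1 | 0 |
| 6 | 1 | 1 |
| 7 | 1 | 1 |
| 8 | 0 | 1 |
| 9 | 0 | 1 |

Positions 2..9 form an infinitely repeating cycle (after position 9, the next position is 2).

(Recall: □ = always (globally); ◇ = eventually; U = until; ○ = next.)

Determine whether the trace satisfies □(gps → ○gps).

gps → ○gps must hold at every position from 0 onward. It fails at position 3, so □(gps → ○gps) is false.
Positions where gps holds: 1, 2, 3, 6, 7, 8, 9.
Check ○gps at each: 1→ok, 2→ok, 3→fails, 6→ok, 7→ok, 8→ok, 9→ok.

Violated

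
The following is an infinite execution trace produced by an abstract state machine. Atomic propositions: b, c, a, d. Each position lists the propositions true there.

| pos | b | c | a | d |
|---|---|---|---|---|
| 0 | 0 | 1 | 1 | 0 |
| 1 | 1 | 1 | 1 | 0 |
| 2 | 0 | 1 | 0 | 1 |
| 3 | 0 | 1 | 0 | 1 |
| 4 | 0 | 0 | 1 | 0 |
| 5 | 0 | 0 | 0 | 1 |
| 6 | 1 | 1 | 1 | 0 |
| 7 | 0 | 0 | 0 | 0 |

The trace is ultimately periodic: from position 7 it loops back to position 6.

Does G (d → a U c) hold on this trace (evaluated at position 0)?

d → a U c must hold at every position from 0 onward. It fails at position 5, so G (d → a U c) is false.
Positions where d holds: 2, 3, 5.
Check a U c at each: 2→ok, 3→ok, 5→fails.

No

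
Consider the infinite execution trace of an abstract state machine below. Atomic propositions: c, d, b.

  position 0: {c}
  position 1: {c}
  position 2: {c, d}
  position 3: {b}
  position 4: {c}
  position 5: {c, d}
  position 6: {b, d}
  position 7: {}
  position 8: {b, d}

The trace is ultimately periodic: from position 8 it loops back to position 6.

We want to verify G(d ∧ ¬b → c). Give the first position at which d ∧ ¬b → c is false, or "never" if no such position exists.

d ∧ ¬b → c holds at every position 0..8, and those are all the positions the trace ever visits, so the invariant G(d ∧ ¬b → c) is never violated.

never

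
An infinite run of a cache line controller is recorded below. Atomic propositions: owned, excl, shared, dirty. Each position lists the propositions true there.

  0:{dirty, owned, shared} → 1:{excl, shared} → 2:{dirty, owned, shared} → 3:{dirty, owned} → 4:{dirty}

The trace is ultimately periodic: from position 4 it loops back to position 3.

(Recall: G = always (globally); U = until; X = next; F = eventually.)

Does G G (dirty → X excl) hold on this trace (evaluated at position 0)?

No

G (dirty → X excl) must hold at every position from 0 onward. It fails at position 0, so G G (dirty → X excl) is false.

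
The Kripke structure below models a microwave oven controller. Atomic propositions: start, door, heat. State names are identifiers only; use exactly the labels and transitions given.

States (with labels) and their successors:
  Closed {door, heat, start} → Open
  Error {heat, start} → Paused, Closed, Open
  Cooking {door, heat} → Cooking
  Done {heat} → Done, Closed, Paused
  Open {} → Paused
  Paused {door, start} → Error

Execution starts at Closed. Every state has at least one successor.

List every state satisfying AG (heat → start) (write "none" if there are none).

{Closed, Error, Open, Paused}

States satisfying heat → start: {Closed, Error, Open, Paused}.
States satisfying AG (heat → start): {Closed, Error, Open, Paused}.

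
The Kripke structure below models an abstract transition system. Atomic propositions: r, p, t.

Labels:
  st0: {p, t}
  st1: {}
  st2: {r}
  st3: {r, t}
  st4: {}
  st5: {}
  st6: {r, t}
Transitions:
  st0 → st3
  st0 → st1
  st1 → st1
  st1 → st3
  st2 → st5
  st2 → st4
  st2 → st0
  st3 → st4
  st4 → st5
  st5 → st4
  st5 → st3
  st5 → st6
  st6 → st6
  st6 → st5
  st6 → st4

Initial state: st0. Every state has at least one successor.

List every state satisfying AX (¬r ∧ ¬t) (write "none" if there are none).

States satisfying ¬r ∧ ¬t: {st1, st4, st5}.
States satisfying AX (¬r ∧ ¬t): {st3, st4}.

{st3, st4}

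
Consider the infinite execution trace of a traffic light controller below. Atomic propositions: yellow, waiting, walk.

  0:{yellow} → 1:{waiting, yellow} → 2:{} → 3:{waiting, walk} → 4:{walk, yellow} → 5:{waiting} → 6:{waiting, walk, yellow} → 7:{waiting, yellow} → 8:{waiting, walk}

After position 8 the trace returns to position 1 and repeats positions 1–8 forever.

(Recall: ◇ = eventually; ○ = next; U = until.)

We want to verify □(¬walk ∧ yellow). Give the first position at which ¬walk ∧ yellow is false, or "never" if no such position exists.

Check ¬walk ∧ yellow at each position in order: 0 ✓, 1 ✓.
At position 2 the labels are {}, so ¬walk ∧ yellow is false there. This is the first violation.

2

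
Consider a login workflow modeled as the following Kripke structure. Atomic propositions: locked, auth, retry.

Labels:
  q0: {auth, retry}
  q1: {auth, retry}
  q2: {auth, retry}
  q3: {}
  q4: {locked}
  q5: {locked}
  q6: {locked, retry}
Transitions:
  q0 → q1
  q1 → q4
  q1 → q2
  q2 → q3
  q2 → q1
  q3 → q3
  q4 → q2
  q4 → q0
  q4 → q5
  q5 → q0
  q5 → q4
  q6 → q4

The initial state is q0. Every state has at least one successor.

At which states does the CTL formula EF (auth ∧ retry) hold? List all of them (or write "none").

States satisfying auth ∧ retry: {q0, q1, q2}.
States satisfying EF (auth ∧ retry): {q0, q1, q2, q4, q5, q6}.

{q0, q1, q2, q4, q5, q6}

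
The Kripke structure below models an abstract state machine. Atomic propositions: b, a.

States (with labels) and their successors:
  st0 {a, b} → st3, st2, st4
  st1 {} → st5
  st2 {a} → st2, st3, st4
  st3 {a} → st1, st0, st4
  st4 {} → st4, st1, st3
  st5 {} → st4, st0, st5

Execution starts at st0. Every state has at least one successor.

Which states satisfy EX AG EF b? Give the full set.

{st0, st1, st2, st3, st4, st5}

States satisfying AG EF b: {st0, st1, st2, st3, st4, st5}.
States satisfying EX AG EF b: {st0, st1, st2, st3, st4, st5}.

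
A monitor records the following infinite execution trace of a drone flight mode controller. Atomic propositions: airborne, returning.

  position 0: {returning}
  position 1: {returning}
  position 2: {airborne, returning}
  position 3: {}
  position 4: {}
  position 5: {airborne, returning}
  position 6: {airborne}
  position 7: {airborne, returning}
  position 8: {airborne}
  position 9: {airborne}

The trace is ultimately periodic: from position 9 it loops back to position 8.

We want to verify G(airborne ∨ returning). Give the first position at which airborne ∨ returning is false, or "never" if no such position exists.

3

Check airborne ∨ returning at each position in order: 0 ✓, 1 ✓, 2 ✓.
At position 3 the labels are {}, so airborne ∨ returning is false there. This is the first violation.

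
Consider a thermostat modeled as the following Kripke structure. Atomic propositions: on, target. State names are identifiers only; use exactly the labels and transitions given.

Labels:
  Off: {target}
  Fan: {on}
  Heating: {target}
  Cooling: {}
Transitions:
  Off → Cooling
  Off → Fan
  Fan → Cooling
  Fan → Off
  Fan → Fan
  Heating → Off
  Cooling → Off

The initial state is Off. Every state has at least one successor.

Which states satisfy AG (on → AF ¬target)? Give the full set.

{Off, Fan, Heating, Cooling}

States satisfying on → AF ¬target: {Off, Fan, Heating, Cooling}.
States satisfying AG (on → AF ¬target): {Off, Fan, Heating, Cooling}.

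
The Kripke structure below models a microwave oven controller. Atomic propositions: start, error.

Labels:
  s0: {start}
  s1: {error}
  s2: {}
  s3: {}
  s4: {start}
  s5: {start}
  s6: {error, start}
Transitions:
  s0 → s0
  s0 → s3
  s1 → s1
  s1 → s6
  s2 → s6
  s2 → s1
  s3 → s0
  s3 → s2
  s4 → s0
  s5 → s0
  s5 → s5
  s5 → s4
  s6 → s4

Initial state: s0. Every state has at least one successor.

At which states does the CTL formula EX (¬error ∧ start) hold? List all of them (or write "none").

States satisfying ¬error ∧ start: {s0, s4, s5}.
States satisfying EX (¬error ∧ start): {s0, s3, s4, s5, s6}.

{s0, s3, s4, s5, s6}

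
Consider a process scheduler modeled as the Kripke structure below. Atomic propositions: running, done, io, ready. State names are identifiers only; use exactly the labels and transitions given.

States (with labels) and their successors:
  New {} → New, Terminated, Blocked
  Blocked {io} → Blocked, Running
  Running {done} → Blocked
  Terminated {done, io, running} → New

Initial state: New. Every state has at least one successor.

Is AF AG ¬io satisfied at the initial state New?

No

States satisfying AG ¬io: ∅.
States satisfying AF AG ¬io: ∅.
There is a path from New along which AG ¬io never holds.
New ∉ Sat(AF AG ¬io).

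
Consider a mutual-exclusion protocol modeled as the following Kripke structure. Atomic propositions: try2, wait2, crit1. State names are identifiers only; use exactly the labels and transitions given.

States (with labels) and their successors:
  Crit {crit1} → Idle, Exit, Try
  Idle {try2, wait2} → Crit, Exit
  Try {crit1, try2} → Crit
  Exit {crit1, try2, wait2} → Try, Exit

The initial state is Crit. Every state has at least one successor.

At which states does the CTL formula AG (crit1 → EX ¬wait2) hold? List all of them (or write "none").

{Crit, Idle, Try, Exit}

States satisfying crit1 → EX ¬wait2: {Crit, Idle, Try, Exit}.
States satisfying AG (crit1 → EX ¬wait2): {Crit, Idle, Try, Exit}.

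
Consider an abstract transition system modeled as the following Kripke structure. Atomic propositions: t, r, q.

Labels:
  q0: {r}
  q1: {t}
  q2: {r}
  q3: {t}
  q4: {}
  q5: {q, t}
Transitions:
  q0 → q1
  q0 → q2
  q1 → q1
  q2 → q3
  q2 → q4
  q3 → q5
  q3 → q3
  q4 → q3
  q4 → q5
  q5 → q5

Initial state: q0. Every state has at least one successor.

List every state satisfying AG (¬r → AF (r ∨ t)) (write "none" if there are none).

States satisfying ¬r → AF (r ∨ t): {q0, q1, q2, q3, q4, q5}.
States satisfying AG (¬r → AF (r ∨ t)): {q0, q1, q2, q3, q4, q5}.

{q0, q1, q2, q3, q4, q5}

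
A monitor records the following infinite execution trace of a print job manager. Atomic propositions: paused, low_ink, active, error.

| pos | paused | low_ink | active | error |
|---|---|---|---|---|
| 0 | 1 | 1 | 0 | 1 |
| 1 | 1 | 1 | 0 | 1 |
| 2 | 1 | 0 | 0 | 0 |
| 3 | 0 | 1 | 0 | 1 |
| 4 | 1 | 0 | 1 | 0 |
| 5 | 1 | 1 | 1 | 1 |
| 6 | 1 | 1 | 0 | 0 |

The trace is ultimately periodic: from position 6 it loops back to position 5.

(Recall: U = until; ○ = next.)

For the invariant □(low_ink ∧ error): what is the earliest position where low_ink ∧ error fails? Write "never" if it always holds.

Check low_ink ∧ error at each position in order: 0 ✓, 1 ✓.
At position 2 the labels are {paused}, so low_ink ∧ error is false there. This is the first violation.

2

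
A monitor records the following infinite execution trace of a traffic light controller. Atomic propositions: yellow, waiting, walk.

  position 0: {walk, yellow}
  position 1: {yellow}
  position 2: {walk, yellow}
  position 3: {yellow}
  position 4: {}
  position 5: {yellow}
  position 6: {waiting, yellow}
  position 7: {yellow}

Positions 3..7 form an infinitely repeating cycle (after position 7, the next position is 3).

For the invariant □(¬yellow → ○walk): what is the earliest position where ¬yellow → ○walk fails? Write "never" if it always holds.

Check ¬yellow → ○walk at each position in order: 0 ✓, 1 ✓, 2 ✓, 3 ✓.
At position 4 the labels are {} and the next position 5 has {yellow}, so ¬yellow → ○walk is false there. This is the first violation.

4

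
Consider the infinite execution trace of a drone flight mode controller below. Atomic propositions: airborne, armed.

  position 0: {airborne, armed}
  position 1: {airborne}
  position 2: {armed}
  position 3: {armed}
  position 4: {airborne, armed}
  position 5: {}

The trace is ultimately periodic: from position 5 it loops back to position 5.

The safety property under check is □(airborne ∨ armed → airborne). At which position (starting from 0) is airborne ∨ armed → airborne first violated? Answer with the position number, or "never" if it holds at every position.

2

Check airborne ∨ armed → airborne at each position in order: 0 ✓, 1 ✓.
At position 2 the labels are {armed}, so airborne ∨ armed → airborne is false there. This is the first violation.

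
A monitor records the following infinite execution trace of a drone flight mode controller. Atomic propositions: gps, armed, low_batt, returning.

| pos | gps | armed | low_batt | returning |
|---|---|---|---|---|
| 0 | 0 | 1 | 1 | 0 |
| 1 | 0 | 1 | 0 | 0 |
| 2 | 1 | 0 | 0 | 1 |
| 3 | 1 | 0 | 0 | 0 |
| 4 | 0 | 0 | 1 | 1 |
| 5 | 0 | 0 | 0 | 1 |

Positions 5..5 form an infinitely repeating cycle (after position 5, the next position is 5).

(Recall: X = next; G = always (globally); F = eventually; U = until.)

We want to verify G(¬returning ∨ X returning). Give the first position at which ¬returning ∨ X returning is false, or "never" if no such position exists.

Check ¬returning ∨ X returning at each position in order: 0 ✓, 1 ✓.
At position 2 the labels are {gps, returning} and the next position 3 has {gps}, so ¬returning ∨ X returning is false there. This is the first violation.

2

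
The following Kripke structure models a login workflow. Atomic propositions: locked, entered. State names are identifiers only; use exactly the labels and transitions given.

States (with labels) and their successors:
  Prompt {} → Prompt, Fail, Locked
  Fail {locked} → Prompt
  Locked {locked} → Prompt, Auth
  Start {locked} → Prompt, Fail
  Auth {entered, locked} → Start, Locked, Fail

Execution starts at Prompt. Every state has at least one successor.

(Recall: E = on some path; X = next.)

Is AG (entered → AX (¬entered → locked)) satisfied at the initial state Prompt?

Yes

States satisfying entered → AX (¬entered → locked): {Prompt, Fail, Locked, Start, Auth}.
States satisfying AG (entered → AX (¬entered → locked)): {Prompt, Fail, Locked, Start, Auth}.
Every state reachable from Prompt satisfies entered → AX (¬entered → locked).
Prompt ∈ Sat(AG (entered → AX (¬entered → locked))).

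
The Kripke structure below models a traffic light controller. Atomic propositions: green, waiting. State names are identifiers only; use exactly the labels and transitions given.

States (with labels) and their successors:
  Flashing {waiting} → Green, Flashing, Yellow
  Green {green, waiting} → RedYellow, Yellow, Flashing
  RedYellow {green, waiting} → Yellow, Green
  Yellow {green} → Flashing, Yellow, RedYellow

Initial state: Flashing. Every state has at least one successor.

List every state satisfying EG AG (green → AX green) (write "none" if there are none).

none

States satisfying AG (green → AX green): ∅.
States satisfying EG AG (green → AX green): ∅.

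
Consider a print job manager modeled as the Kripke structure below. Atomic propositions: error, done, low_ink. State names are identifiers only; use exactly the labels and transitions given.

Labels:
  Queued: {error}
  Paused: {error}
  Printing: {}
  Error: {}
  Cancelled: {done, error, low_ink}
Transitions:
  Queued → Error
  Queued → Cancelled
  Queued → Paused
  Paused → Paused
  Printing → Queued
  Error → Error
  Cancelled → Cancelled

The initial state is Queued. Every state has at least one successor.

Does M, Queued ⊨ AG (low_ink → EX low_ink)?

States satisfying low_ink → EX low_ink: {Queued, Paused, Printing, Error, Cancelled}.
States satisfying AG (low_ink → EX low_ink): {Queued, Paused, Printing, Error, Cancelled}.
Every state reachable from Queued satisfies low_ink → EX low_ink.
Queued ∈ Sat(AG (low_ink → EX low_ink)).

Satisfied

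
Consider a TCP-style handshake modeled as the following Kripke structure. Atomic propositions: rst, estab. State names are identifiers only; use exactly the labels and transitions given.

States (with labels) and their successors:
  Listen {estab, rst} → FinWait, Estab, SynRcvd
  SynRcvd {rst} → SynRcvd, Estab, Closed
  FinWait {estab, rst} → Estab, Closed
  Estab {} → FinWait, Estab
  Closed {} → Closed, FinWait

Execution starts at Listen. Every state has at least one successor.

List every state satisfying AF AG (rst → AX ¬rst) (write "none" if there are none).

{FinWait, Estab, Closed}

States satisfying AG (rst → AX ¬rst): {FinWait, Estab, Closed}.
States satisfying AF AG (rst → AX ¬rst): {FinWait, Estab, Closed}.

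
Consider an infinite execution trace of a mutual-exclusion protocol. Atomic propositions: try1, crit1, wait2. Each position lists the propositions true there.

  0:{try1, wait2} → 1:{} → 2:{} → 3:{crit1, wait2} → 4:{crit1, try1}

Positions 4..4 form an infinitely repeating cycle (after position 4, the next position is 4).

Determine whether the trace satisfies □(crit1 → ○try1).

crit1 → ○try1 holds at every position 0..4, and those are all positions ever visited, so □(crit1 → ○try1) holds.
Positions where crit1 holds: 3, 4.
Check ○try1 at each: 3→ok, 4→ok.

Satisfied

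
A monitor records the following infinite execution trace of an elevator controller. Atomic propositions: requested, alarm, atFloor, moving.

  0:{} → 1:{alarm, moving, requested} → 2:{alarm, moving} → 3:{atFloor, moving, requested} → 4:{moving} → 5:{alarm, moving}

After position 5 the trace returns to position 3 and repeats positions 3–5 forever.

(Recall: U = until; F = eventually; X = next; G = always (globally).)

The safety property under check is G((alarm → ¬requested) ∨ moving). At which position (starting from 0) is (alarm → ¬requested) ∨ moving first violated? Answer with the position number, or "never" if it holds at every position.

(alarm → ¬requested) ∨ moving holds at every position 0..5, and those are all the positions the trace ever visits, so the invariant G((alarm → ¬requested) ∨ moving) is never violated.

never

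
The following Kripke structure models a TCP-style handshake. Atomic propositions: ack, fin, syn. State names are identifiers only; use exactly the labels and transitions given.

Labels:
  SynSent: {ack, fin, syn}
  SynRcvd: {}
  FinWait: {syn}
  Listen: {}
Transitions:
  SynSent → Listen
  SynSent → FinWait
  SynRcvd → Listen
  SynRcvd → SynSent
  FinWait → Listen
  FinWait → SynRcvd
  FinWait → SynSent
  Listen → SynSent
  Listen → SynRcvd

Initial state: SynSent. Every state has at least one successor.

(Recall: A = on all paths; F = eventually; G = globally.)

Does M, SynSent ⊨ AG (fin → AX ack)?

States satisfying fin → AX ack: {SynRcvd, FinWait, Listen}.
States satisfying AG (fin → AX ack): ∅.
SynSent is reachable from SynSent and violates fin → AX ack, so AG fails at SynSent.
SynSent ∉ Sat(AG (fin → AX ack)).

Violated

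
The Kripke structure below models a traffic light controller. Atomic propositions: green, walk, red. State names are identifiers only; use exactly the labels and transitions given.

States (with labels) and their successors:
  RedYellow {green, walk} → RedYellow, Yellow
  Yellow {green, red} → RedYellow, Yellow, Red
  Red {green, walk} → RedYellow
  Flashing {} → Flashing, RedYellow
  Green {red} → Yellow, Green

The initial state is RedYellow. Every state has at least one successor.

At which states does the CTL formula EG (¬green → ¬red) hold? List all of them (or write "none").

States satisfying ¬green → ¬red: {RedYellow, Yellow, Red, Flashing}.
States satisfying EG (¬green → ¬red): {RedYellow, Yellow, Red, Flashing}.

{RedYellow, Yellow, Red, Flashing}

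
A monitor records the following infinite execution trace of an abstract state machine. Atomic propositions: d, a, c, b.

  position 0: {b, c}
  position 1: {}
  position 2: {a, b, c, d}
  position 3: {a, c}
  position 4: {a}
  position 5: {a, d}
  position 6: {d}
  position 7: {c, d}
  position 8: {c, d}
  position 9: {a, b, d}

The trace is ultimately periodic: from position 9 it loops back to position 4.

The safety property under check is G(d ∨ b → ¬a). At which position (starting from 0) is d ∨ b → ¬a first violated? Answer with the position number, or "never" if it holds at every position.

2

Check d ∨ b → ¬a at each position in order: 0 ✓, 1 ✓.
At position 2 the labels are {a, b, c, d}, so d ∨ b → ¬a is false there. This is the first violation.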